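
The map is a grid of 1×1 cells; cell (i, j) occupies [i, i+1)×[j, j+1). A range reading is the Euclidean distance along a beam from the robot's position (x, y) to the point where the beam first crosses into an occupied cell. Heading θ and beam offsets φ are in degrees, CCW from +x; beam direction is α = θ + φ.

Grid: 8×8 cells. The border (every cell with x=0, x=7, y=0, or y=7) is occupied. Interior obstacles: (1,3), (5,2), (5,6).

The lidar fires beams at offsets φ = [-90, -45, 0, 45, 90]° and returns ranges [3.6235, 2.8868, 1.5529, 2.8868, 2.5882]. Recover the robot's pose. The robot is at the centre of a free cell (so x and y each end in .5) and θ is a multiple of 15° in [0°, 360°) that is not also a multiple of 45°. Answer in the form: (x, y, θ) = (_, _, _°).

(x, y, θ) = (3.5, 3.5, 195°)

The pose lattice has 33·16 = 528 candidates. Test each by forward raycasting.
  (1.5, 2.5, 75°): beam 1 = 5.6940 ≠ 3.6235 ✗
  (2.5, 1.5, 30°): beam 1 = 0.5774 ≠ 3.6235 ✗
  (3.5, 2.5, 330°): beam 1 = 1.7321 ≠ 3.6235 ✗
  (4.5, 4.5, 345°): beam 2 = 1.7321 ≠ 2.8868 ✗
  …
  (3.5, 3.5, 195°): r_1=3.6235, r_2=2.8868, r_3=1.5529, r_4=2.8868, r_5=2.5882 — all match ✓
No second candidate reproduces the full scan.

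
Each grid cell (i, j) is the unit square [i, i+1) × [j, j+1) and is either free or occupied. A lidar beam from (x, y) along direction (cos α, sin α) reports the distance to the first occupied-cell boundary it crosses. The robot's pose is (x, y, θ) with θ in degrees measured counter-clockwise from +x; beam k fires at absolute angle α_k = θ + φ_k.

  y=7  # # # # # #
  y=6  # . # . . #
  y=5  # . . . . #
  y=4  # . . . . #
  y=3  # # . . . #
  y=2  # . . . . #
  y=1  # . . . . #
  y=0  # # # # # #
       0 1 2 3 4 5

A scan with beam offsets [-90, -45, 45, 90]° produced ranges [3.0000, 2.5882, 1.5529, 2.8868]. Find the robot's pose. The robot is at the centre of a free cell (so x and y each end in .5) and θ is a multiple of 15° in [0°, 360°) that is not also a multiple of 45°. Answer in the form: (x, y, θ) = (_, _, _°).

Enumerate (i+0.5, j+0.5, θ) over the 22 free cells and 16 admissible headings. For each, cast all 4 beams and compare to the given ranges.
  (2.5, 3.5, 300°): beam 1 = 0.5774 ≠ 3.0000 ✗
  (1.5, 2.5, 165°): beam 1 = 0.5176 ≠ 3.0000 ✗
  (4.5, 4.5, 240°): beam 1 = 4.0415 ≠ 3.0000 ✗
  (1.5, 5.5, 240°): beam 1 = 0.5774 ≠ 3.0000 ✗
  (4.5, 6.5, 15°): beam 1 = 1.9319 ≠ 3.0000 ✗
  …
  (3.5, 3.5, 150°): r_1=3.0000, r_2=2.5882, r_3=1.5529, r_4=2.8868 — all match ✓
Unique over the lattice → pose = (3.5, 3.5, 150°).

(x, y, θ) = (3.5, 3.5, 150°)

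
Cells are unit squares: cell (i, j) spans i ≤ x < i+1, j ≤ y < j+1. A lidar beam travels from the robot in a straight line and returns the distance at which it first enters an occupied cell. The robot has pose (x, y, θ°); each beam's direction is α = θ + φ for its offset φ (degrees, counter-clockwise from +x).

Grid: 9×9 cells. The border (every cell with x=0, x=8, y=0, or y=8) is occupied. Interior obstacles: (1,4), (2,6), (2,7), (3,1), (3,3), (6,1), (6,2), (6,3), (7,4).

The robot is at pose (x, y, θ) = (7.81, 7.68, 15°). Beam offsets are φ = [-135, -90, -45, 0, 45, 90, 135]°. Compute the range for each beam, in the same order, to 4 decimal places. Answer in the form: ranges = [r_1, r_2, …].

beam 1: φ=-135°, α=240°
  direction (-0.5000, -0.8660); cell (7,7); t to first gridline: x 1.6200, y 0.7852 (then +2.0000 / +1.1547)
    (7,6) via y @ 0.7852
    (6,6) via x @ 1.6200
    (6,5) via y @ 1.9399
    (6,4) via y @ 3.0946
    (5,4) via x @ 3.6200
    (5,3) via y @ 4.2493
    (5,2) via y @ 5.4040
    (4,2) via x @ 5.6200
    (4,1) via y @ 6.5587
    (3,1) via x @ 7.6200  # hit
  → r_1 = 7.6200
beam 2: φ=-90°, α=285°
  direction (0.2588, -0.9659); cell (7,7); t to first gridline: x 0.7341, y 0.7040 (then +3.8637 / +1.0353)
    (7,6) via y @ 0.7040
    (8,6) via x @ 0.7341  # hit
  → r_2 = 0.7341
beam 3: φ=-45°, α=330°
  direction (0.8660, -0.5000); cell (7,7); t to first gridline: x 0.2194, y 1.3600 (then +1.1547 / +2.0000)
    (8,7) via x @ 0.2194  # hit
  → r_3 = 0.2194
beam 4: φ=0°, α=15°
  direction (0.9659, 0.2588); cell (7,7); t to first gridline: x 0.1967, y 1.2364 (then +1.0353 / +3.8637)
    (8,7) via x @ 0.1967  # hit
  → r_4 = 0.1967
beam 5: φ=45°, α=60°
  direction (0.5000, 0.8660); cell (7,7); t to first gridline: x 0.3800, y 0.3695 (then +2.0000 / +1.1547)
    (7,8) via y @ 0.3695  # hit
  → r_5 = 0.3695
beam 6: φ=90°, α=105°
  direction (-0.2588, 0.9659); cell (7,7); t to first gridline: x 3.1296, y 0.3313 (then +3.8637 / +1.0353)
    (7,8) via y @ 0.3313  # hit
  → r_6 = 0.3313
beam 7: φ=135°, α=150°
  direction (-0.8660, 0.5000); cell (7,7); t to first gridline: x 0.9353, y 0.6400 (then +1.1547 / +2.0000)
    (7,8) via y @ 0.6400  # hit
  → r_7 = 0.6400

ranges = [7.6200, 0.7341, 0.2194, 0.1967, 0.3695, 0.3313, 0.6400]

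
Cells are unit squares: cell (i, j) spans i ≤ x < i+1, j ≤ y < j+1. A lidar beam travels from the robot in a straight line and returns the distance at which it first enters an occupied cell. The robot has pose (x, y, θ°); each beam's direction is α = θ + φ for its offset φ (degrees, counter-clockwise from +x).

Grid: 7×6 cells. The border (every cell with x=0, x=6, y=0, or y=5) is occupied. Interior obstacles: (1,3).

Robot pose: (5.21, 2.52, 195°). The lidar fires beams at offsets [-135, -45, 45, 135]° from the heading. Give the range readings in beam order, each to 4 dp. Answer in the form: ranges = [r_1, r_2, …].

ranges = [1.5800, 4.8613, 1.7551, 0.9122]

beam 1: φ=-135°, α=60°
  cosα=0.5000 sinα=0.8660 | (5,2) | tMaxX 1.5800 tMaxY 0.5543 | tΔX 2.0000 tΔY 1.1547
    t=0.5543 [y] (5,3)
    t=1.5800 [x] (6,3) — stop
  → r_1 = 1.5800
beam 2: φ=-45°, α=150°
  cosα=-0.8660 sinα=0.5000 | (5,2) | tMaxX 0.2425 tMaxY 0.9600 | tΔX 1.1547 tΔY 2.0000
    t=0.2425 [x] (4,2)
    t=0.9600 [y] (4,3)
    t=1.3972 [x] (3,3)
    t=2.5519 [x] (2,3)
    t=2.9600 [y] (2,4)
    t=3.7066 [x] (1,4)
    t=4.8613 [x] (0,4) — stop
  → r_2 = 4.8613
beam 3: φ=45°, α=240°
  cosα=-0.5000 sinα=-0.8660 | (5,2) | tMaxX 0.4200 tMaxY 0.6004 | tΔX 2.0000 tΔY 1.1547
    t=0.4200 [x] (4,2)
    t=0.6004 [y] (4,1)
    t=1.7551 [y] (4,0) — stop
  → r_3 = 1.7551
beam 4: φ=135°, α=330°
  cosα=0.8660 sinα=-0.5000 | (5,2) | tMaxX 0.9122 tMaxY 1.0400 | tΔX 1.1547 tΔY 2.0000
    t=0.9122 [x] (6,2) — stop
  → r_4 = 0.9122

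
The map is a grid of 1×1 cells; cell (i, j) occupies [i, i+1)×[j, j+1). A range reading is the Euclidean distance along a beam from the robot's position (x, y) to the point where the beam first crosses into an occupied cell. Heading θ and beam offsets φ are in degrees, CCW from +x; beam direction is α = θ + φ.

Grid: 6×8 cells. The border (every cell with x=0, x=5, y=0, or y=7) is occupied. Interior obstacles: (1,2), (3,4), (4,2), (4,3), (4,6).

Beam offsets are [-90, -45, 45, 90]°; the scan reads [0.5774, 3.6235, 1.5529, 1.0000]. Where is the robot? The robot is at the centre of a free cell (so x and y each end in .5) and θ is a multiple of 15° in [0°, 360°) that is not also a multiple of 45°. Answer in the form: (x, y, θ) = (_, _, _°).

(x, y, θ) = (4.5, 5.5, 210°)

Enumerate (i+0.5, j+0.5, θ) over the 19 free cells and 16 admissible headings. For each, cast all 4 beams and compare to the given ranges.
  (2.5, 3.5, 15°): beam 1 = 2.5882 ≠ 0.5774 ✗
  (2.5, 4.5, 75°): beam 1 = 0.5176 ≠ 0.5774 ✗
  (4.5, 5.5, 165°): beam 1 = 0.5176 ≠ 0.5774 ✗
  (1.5, 4.5, 285°): beam 1 = 0.5176 ≠ 0.5774 ✗
  …
  (4.5, 5.5, 210°): r_1=0.5774, r_2=3.6235, r_3=1.5529, r_4=1.0000 — all match ✓
Unique over the lattice → pose = (4.5, 5.5, 210°).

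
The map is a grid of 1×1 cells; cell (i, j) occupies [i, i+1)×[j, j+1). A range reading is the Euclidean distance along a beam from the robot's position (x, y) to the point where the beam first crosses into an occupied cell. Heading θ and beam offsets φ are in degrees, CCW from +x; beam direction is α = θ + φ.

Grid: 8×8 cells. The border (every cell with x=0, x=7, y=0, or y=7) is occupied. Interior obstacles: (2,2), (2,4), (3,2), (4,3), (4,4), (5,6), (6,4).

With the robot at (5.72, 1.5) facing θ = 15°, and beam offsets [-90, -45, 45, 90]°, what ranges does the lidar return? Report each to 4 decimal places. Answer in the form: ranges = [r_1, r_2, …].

ranges = [0.5176, 1.0000, 2.5600, 2.7819]

beam 1: φ=-90°, α=285°
  dir = (cos 285°, sin 285°) = (0.2588, -0.9659); from cell (5,1)
  next x-line at t=1.0818, next y-line at t=0.5176; Δt_x=3.8637, Δt_y=1.0353
    y: enter (5,0) at t=0.5176 ← occupied
  → r_1 = 0.5176
beam 2: φ=-45°, α=330°
  dir = (cos 330°, sin 330°) = (0.8660, -0.5000); from cell (5,1)
  next x-line at t=0.3233, next y-line at t=1.0000; Δt_x=1.1547, Δt_y=2.0000
    x: enter (6,1) at t=0.3233
    y: enter (6,0) at t=1.0000 ← occupied
  → r_2 = 1.0000
beam 3: φ=45°, α=60°
  dir = (cos 60°, sin 60°) = (0.5000, 0.8660); from cell (5,1)
  next x-line at t=0.5600, next y-line at t=0.5774; Δt_x=2.0000, Δt_y=1.1547
    x: enter (6,1) at t=0.5600
    y: enter (6,2) at t=0.5774
    y: enter (6,3) at t=1.7321
    x: enter (7,3) at t=2.5600 ← occupied
  → r_3 = 2.5600
beam 4: φ=90°, α=105°
  dir = (cos 105°, sin 105°) = (-0.2588, 0.9659); from cell (5,1)
  next x-line at t=2.7819, next y-line at t=0.5176; Δt_x=3.8637, Δt_y=1.0353
    y: enter (5,2) at t=0.5176
    y: enter (5,3) at t=1.5529
    y: enter (5,4) at t=2.5882
    x: enter (4,4) at t=2.7819 ← occupied
  → r_4 = 2.7819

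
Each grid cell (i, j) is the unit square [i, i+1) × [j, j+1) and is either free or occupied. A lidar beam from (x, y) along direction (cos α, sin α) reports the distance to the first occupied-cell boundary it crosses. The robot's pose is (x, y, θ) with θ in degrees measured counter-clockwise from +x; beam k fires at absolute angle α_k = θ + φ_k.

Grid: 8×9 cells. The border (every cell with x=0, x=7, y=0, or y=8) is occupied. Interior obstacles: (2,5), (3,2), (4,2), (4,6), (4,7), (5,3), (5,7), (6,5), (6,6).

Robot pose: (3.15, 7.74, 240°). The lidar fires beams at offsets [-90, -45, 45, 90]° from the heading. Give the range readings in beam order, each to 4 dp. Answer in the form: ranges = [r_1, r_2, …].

beam 1: φ=-90°, α=150°
  cosα=-0.8660 sinα=0.5000 | (3,7) | tMaxX 0.1732 tMaxY 0.5200 | tΔX 1.1547 tΔY 2.0000
    t=0.1732 [x] (2,7)
    t=0.5200 [y] (2,8) — stop
  → r_1 = 0.5200
beam 2: φ=-45°, α=195°
  cosα=-0.9659 sinα=-0.2588 | (3,7) | tMaxX 0.1553 tMaxY 2.8591 | tΔX 1.0353 tΔY 3.8637
    t=0.1553 [x] (2,7)
    t=1.1906 [x] (1,7)
    t=2.2258 [x] (0,7) — stop
  → r_2 = 2.2258
beam 3: φ=45°, α=285°
  cosα=0.2588 sinα=-0.9659 | (3,7) | tMaxX 3.2841 tMaxY 0.7661 | tΔX 3.8637 tΔY 1.0353
    t=0.7661 [y] (3,6)
    t=1.8014 [y] (3,5)
    t=2.8367 [y] (3,4)
    t=3.2841 [x] (4,4)
    t=3.8719 [y] (4,3)
    t=4.9072 [y] (4,2) — stop
  → r_3 = 4.9072
beam 4: φ=90°, α=330°
  cosα=0.8660 sinα=-0.5000 | (3,7) | tMaxX 0.9815 tMaxY 1.4800 | tΔX 1.1547 tΔY 2.0000
    t=0.9815 [x] (4,7) — stop
  → r_4 = 0.9815

ranges = [0.5200, 2.2258, 4.9072, 0.9815]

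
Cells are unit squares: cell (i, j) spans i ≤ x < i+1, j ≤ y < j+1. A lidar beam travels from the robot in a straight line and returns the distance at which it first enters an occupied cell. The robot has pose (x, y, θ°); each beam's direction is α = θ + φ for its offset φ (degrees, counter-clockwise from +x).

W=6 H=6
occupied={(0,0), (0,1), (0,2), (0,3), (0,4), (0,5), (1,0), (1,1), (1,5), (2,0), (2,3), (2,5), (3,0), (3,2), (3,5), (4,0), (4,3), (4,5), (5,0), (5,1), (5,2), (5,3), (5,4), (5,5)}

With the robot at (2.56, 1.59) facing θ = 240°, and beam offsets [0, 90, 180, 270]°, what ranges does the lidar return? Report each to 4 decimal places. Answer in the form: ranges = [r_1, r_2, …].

ranges = [0.6813, 1.1800, 0.8800, 0.6466]

beam 1: φ=0°, α=240°
  d=(-0.5000,-0.8660)  start (2,1)  tX=1.1200 tY=0.6813  stride 1/|dx|=2.0000 1/|dy|=1.1547
    cross y-line → (2,0), t=0.6813 (wall)
  → r_1 = 0.6813
beam 2: φ=90°, α=330°
  d=(0.8660,-0.5000)  start (2,1)  tX=0.5081 tY=1.1800  stride 1/|dx|=1.1547 1/|dy|=2.0000
    cross x-line → (3,1), t=0.5081
    cross y-line → (3,0), t=1.1800 (wall)
  → r_2 = 1.1800
beam 3: φ=180°, α=60°
  d=(0.5000,0.8660)  start (2,1)  tX=0.8800 tY=0.4734  stride 1/|dx|=2.0000 1/|dy|=1.1547
    cross y-line → (2,2), t=0.4734
    cross x-line → (3,2), t=0.8800 (wall)
  → r_3 = 0.8800
beam 4: φ=270°, α=150°
  d=(-0.8660,0.5000)  start (2,1)  tX=0.6466 tY=0.8200  stride 1/|dx|=1.1547 1/|dy|=2.0000
    cross x-line → (1,1), t=0.6466 (wall)
  → r_4 = 0.6466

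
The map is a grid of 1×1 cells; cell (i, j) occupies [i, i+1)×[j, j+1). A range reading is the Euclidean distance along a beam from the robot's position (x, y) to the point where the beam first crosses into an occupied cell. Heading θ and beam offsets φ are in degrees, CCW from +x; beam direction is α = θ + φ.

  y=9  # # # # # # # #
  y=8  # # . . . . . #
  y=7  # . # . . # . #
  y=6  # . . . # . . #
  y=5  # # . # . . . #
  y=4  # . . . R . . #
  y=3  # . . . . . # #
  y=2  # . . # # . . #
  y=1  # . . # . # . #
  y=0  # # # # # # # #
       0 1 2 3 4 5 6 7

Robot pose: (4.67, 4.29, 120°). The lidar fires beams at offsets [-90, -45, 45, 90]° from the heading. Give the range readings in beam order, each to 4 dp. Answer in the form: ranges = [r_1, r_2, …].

beam 1: φ=-90°, α=30°
  cosα=0.8660 sinα=0.5000 | (4,4) | tMaxX 0.3811 tMaxY 1.4200 | tΔX 1.1547 tΔY 2.0000
    t=0.3811 [x] (5,4)
    t=1.4200 [y] (5,5)
    t=1.5358 [x] (6,5)
    t=2.6905 [x] (7,5) — stop
  → r_1 = 2.6905
beam 2: φ=-45°, α=75°
  cosα=0.2588 sinα=0.9659 | (4,4) | tMaxX 1.2750 tMaxY 0.7350 | tΔX 3.8637 tΔY 1.0353
    t=0.7350 [y] (4,5)
    t=1.2750 [x] (5,5)
    t=1.7703 [y] (5,6)
    t=2.8056 [y] (5,7) — stop
  → r_2 = 2.8056
beam 3: φ=45°, α=165°
  cosα=-0.9659 sinα=0.2588 | (4,4) | tMaxX 0.6936 tMaxY 2.7432 | tΔX 1.0353 tΔY 3.8637
    t=0.6936 [x] (3,4)
    t=1.7289 [x] (2,4)
    t=2.7432 [y] (2,5)
    t=2.7642 [x] (1,5) — stop
  → r_3 = 2.7642
beam 4: φ=90°, α=210°
  cosα=-0.8660 sinα=-0.5000 | (4,4) | tMaxX 0.7736 tMaxY 0.5800 | tΔX 1.1547 tΔY 2.0000
    t=0.5800 [y] (4,3)
    t=0.7736 [x] (3,3)
    t=1.9283 [x] (2,3)
    t=2.5800 [y] (2,2)
    t=3.0831 [x] (1,2)
    t=4.2378 [x] (0,2) — stop
  → r_4 = 4.2378

ranges = [2.6905, 2.8056, 2.7642, 4.2378]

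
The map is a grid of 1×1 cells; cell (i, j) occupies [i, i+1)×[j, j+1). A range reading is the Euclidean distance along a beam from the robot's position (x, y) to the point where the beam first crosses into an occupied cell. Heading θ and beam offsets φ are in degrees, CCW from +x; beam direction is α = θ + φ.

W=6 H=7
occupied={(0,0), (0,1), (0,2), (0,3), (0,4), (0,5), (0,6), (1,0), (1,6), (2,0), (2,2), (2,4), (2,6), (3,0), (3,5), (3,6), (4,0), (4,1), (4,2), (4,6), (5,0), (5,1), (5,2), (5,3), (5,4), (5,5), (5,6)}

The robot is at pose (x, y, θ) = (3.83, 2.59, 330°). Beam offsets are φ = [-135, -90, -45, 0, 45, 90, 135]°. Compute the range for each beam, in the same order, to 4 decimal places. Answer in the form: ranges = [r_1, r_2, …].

ranges = [0.8593, 1.8360, 0.6568, 0.1963, 0.1760, 0.3400, 2.4950]

beam 1: φ=-135°, α=195°
  dir = (cos 195°, sin 195°) = (-0.9659, -0.2588); from cell (3,2)
  next x-line at t=0.8593, next y-line at t=2.2796; Δt_x=1.0353, Δt_y=3.8637
    x: enter (2,2) at t=0.8593 ← occupied
  → r_1 = 0.8593
beam 2: φ=-90°, α=240°
  dir = (cos 240°, sin 240°) = (-0.5000, -0.8660); from cell (3,2)
  next x-line at t=1.6600, next y-line at t=0.6813; Δt_x=2.0000, Δt_y=1.1547
    y: enter (3,1) at t=0.6813
    x: enter (2,1) at t=1.6600
    y: enter (2,0) at t=1.8360 ← occupied
  → r_2 = 1.8360
beam 3: φ=-45°, α=285°
  dir = (cos 285°, sin 285°) = (0.2588, -0.9659); from cell (3,2)
  next x-line at t=0.6568, next y-line at t=0.6108; Δt_x=3.8637, Δt_y=1.0353
    y: enter (3,1) at t=0.6108
    x: enter (4,1) at t=0.6568 ← occupied
  → r_3 = 0.6568
beam 4: φ=0°, α=330°
  dir = (cos 330°, sin 330°) = (0.8660, -0.5000); from cell (3,2)
  next x-line at t=0.1963, next y-line at t=1.1800; Δt_x=1.1547, Δt_y=2.0000
    x: enter (4,2) at t=0.1963 ← occupied
  → r_4 = 0.1963
beam 5: φ=45°, α=15°
  dir = (cos 15°, sin 15°) = (0.9659, 0.2588); from cell (3,2)
  next x-line at t=0.1760, next y-line at t=1.5841; Δt_x=1.0353, Δt_y=3.8637
    x: enter (4,2) at t=0.1760 ← occupied
  → r_5 = 0.1760
beam 6: φ=90°, α=60°
  dir = (cos 60°, sin 60°) = (0.5000, 0.8660); from cell (3,2)
  next x-line at t=0.3400, next y-line at t=0.4734; Δt_x=2.0000, Δt_y=1.1547
    x: enter (4,2) at t=0.3400 ← occupied
  → r_6 = 0.3400
beam 7: φ=135°, α=105°
  dir = (cos 105°, sin 105°) = (-0.2588, 0.9659); from cell (3,2)
  next x-line at t=3.2069, next y-line at t=0.4245; Δt_x=3.8637, Δt_y=1.0353
    y: enter (3,3) at t=0.4245
    y: enter (3,4) at t=1.4597
    y: enter (3,5) at t=2.4950 ← occupied
  → r_7 = 2.4950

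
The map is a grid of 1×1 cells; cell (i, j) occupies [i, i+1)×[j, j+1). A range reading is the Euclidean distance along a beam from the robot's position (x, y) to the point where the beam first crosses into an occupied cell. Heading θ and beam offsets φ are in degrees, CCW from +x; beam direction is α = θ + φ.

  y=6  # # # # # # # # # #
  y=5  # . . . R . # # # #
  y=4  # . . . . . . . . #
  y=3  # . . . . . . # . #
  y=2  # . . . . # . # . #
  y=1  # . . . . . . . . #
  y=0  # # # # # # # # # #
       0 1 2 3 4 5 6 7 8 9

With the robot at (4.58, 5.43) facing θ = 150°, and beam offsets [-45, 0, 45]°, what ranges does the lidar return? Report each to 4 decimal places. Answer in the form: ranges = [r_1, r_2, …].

ranges = [0.5901, 1.1400, 3.7063]

beam 1: φ=-45°, α=105°
  dir = (cos 105°, sin 105°) = (-0.2588, 0.9659); from cell (4,5)
  next x-line at t=2.2409, next y-line at t=0.5901; Δt_x=3.8637, Δt_y=1.0353
    y: enter (4,6) at t=0.5901 ← occupied
  → r_1 = 0.5901
beam 2: φ=0°, α=150°
  dir = (cos 150°, sin 150°) = (-0.8660, 0.5000); from cell (4,5)
  next x-line at t=0.6697, next y-line at t=1.1400; Δt_x=1.1547, Δt_y=2.0000
    x: enter (3,5) at t=0.6697
    y: enter (3,6) at t=1.1400 ← occupied
  → r_2 = 1.1400
beam 3: φ=45°, α=195°
  dir = (cos 195°, sin 195°) = (-0.9659, -0.2588); from cell (4,5)
  next x-line at t=0.6005, next y-line at t=1.6614; Δt_x=1.0353, Δt_y=3.8637
    x: enter (3,5) at t=0.6005
    x: enter (2,5) at t=1.6357
    y: enter (2,4) at t=1.6614
    x: enter (1,4) at t=2.6710
    x: enter (0,4) at t=3.7063 ← occupied
  → r_3 = 3.7063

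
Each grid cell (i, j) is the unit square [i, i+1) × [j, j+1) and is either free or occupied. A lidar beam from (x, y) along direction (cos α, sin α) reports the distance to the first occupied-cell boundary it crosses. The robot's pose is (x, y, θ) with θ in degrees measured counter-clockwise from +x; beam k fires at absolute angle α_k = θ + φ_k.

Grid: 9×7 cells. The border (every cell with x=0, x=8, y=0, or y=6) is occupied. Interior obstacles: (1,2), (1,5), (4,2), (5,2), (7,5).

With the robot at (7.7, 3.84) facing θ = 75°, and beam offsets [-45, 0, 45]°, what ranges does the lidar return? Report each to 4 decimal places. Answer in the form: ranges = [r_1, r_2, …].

ranges = [0.3464, 1.1591, 1.3395]

beam 1: φ=-45°, α=30°
  direction (0.8660, 0.5000); cell (7,3); t to first gridline: x 0.3464, y 0.3200 (then +1.1547 / +2.0000)
    (7,4) via y @ 0.3200
    (8,4) via x @ 0.3464  # hit
  → r_1 = 0.3464
beam 2: φ=0°, α=75°
  direction (0.2588, 0.9659); cell (7,3); t to first gridline: x 1.1591, y 0.1656 (then +3.8637 / +1.0353)
    (7,4) via y @ 0.1656
    (8,4) via x @ 1.1591  # hit
  → r_2 = 1.1591
beam 3: φ=45°, α=120°
  direction (-0.5000, 0.8660); cell (7,3); t to first gridline: x 1.4000, y 0.1848 (then +2.0000 / +1.1547)
    (7,4) via y @ 0.1848
    (7,5) via y @ 1.3395  # hit
  → r_3 = 1.3395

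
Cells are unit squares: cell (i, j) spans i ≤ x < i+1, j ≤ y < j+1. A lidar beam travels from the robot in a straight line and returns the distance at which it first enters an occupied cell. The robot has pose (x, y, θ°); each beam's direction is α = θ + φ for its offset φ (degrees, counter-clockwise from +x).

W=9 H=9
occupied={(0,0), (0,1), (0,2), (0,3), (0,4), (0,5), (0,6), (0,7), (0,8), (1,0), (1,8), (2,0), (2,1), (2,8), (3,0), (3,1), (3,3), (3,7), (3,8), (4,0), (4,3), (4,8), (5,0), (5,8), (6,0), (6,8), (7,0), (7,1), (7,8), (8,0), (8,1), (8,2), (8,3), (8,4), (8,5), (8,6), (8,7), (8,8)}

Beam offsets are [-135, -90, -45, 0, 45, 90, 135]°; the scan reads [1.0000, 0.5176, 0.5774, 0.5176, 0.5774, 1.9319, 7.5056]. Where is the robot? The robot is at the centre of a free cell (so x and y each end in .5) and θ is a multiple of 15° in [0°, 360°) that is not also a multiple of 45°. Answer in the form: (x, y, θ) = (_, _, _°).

Enumerate (i+0.5, j+0.5, θ) over the 43 free cells and 16 admissible headings. For each, cast all 7 beams and compare to the given ranges.
  (2.5, 7.5, 210°): beam 1 = 0.5176 ≠ 1.0000 ✗
  (2.5, 7.5, 330°): beam 1 = 1.5529 ≠ 1.0000 ✗
  (2.5, 6.5, 15°): beam 1 = 3.0000 ≠ 1.0000 ✗
  …
  (7.5, 7.5, 75°): r_1=1.0000, r_2=0.5176, r_3=0.5774, r_4=0.5176, r_5=0.5774, r_6=1.9319, r_7=7.5056 — all match ✓
No second candidate reproduces the full scan.

(x, y, θ) = (7.5, 7.5, 75°)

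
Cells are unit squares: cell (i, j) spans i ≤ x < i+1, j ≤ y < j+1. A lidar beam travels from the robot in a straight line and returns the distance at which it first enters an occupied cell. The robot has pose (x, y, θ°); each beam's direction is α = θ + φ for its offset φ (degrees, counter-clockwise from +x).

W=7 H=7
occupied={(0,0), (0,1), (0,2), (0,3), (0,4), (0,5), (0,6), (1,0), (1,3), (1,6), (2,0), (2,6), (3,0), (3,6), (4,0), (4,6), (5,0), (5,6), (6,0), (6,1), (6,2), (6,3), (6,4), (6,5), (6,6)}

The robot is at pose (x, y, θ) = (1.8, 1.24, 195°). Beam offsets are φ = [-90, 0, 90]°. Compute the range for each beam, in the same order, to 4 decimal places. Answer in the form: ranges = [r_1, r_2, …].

beam 1: φ=-90°, α=105°
  d=(-0.2588,0.9659)  start (1,1)  tX=3.0910 tY=0.7868  stride 1/|dx|=3.8637 1/|dy|=1.0353
    cross y-line → (1,2), t=0.7868
    cross y-line → (1,3), t=1.8221 (wall)
  → r_1 = 1.8221
beam 2: φ=0°, α=195°
  d=(-0.9659,-0.2588)  start (1,1)  tX=0.8282 tY=0.9273  stride 1/|dx|=1.0353 1/|dy|=3.8637
    cross x-line → (0,1), t=0.8282 (wall)
  → r_2 = 0.8282
beam 3: φ=90°, α=285°
  d=(0.2588,-0.9659)  start (1,1)  tX=0.7727 tY=0.2485  stride 1/|dx|=3.8637 1/|dy|=1.0353
    cross y-line → (1,0), t=0.2485 (wall)
  → r_3 = 0.2485

ranges = [1.8221, 0.8282, 0.2485]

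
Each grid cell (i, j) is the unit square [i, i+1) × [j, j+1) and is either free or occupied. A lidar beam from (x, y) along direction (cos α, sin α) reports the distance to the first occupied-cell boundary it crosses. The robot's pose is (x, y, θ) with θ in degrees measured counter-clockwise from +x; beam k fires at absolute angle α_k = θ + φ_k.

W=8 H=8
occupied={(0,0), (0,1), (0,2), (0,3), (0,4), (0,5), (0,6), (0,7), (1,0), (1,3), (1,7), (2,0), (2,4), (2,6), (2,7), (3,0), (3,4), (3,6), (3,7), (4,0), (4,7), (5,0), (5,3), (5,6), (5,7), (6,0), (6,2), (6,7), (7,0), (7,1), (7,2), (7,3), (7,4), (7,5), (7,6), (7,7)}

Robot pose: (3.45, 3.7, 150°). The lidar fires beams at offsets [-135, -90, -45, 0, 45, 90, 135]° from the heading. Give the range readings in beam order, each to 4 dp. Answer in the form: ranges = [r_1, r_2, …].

ranges = [3.6752, 0.3464, 0.3106, 0.6000, 1.5012, 3.1177, 2.7952]

beam 1: φ=-135°, α=15°
  cosα=0.9659 sinα=0.2588 | (3,3) | tMaxX 0.5694 tMaxY 1.1591 | tΔX 1.0353 tΔY 3.8637
    t=0.5694 [x] (4,3)
    t=1.1591 [y] (4,4)
    t=1.6047 [x] (5,4)
    t=2.6400 [x] (6,4)
    t=3.6752 [x] (7,4) — stop
  → r_1 = 3.6752
beam 2: φ=-90°, α=60°
  cosα=0.5000 sinα=0.8660 | (3,3) | tMaxX 1.1000 tMaxY 0.3464 | tΔX 2.0000 tΔY 1.1547
    t=0.3464 [y] (3,4) — stop
  → r_2 = 0.3464
beam 3: φ=-45°, α=105°
  cosα=-0.2588 sinα=0.9659 | (3,3) | tMaxX 1.7387 tMaxY 0.3106 | tΔX 3.8637 tΔY 1.0353
    t=0.3106 [y] (3,4) — stop
  → r_3 = 0.3106
beam 4: φ=0°, α=150°
  cosα=-0.8660 sinα=0.5000 | (3,3) | tMaxX 0.5196 tMaxY 0.6000 | tΔX 1.1547 tΔY 2.0000
    t=0.5196 [x] (2,3)
    t=0.6000 [y] (2,4) — stop
  → r_4 = 0.6000
beam 5: φ=45°, α=195°
  cosα=-0.9659 sinα=-0.2588 | (3,3) | tMaxX 0.4659 tMaxY 2.7046 | tΔX 1.0353 tΔY 3.8637
    t=0.4659 [x] (2,3)
    t=1.5012 [x] (1,3) — stop
  → r_5 = 1.5012
beam 6: φ=90°, α=240°
  cosα=-0.5000 sinα=-0.8660 | (3,3) | tMaxX 0.9000 tMaxY 0.8083 | tΔX 2.0000 tΔY 1.1547
    t=0.8083 [y] (3,2)
    t=0.9000 [x] (2,2)
    t=1.9630 [y] (2,1)
    t=2.9000 [x] (1,1)
    t=3.1177 [y] (1,0) — stop
  → r_6 = 3.1177
beam 7: φ=135°, α=285°
  cosα=0.2588 sinα=-0.9659 | (3,3) | tMaxX 2.1250 tMaxY 0.7247 | tΔX 3.8637 tΔY 1.0353
    t=0.7247 [y] (3,2)
    t=1.7600 [y] (3,1)
    t=2.1250 [x] (4,1)
    t=2.7952 [y] (4,0) — stop
  → r_7 = 2.7952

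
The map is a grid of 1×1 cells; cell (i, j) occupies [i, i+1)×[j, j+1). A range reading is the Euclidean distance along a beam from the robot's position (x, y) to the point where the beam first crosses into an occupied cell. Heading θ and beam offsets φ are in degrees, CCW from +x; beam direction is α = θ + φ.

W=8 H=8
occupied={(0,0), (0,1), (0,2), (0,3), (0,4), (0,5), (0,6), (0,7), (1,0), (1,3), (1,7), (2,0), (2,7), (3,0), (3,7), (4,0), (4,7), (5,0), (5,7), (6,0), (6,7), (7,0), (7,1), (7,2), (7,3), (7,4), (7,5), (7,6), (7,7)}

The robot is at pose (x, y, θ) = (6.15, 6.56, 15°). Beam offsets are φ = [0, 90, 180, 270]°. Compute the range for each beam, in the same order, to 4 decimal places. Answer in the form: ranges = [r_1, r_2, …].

beam 1: φ=0°, α=15°
  d=(0.9659,0.2588)  start (6,6)  tX=0.8800 tY=1.7000  stride 1/|dx|=1.0353 1/|dy|=3.8637
    cross x-line → (7,6), t=0.8800 (wall)
  → r_1 = 0.8800
beam 2: φ=90°, α=105°
  d=(-0.2588,0.9659)  start (6,6)  tX=0.5796 tY=0.4555  stride 1/|dx|=3.8637 1/|dy|=1.0353
    cross y-line → (6,7), t=0.4555 (wall)
  → r_2 = 0.4555
beam 3: φ=180°, α=195°
  d=(-0.9659,-0.2588)  start (6,6)  tX=0.1553 tY=2.1637  stride 1/|dx|=1.0353 1/|dy|=3.8637
    cross x-line → (5,6), t=0.1553
    cross x-line → (4,6), t=1.1906
    cross y-line → (4,5), t=2.1637
    cross x-line → (3,5), t=2.2258
    cross x-line → (2,5), t=3.2611
    cross x-line → (1,5), t=4.2964
    cross x-line → (0,5), t=5.3317 (wall)
  → r_3 = 5.3317
beam 4: φ=270°, α=285°
  d=(0.2588,-0.9659)  start (6,6)  tX=3.2841 tY=0.5798  stride 1/|dx|=3.8637 1/|dy|=1.0353
    cross y-line → (6,5), t=0.5798
    cross y-line → (6,4), t=1.6150
    cross y-line → (6,3), t=2.6503
    cross x-line → (7,3), t=3.2841 (wall)
  → r_4 = 3.2841

ranges = [0.8800, 0.4555, 5.3317, 3.2841]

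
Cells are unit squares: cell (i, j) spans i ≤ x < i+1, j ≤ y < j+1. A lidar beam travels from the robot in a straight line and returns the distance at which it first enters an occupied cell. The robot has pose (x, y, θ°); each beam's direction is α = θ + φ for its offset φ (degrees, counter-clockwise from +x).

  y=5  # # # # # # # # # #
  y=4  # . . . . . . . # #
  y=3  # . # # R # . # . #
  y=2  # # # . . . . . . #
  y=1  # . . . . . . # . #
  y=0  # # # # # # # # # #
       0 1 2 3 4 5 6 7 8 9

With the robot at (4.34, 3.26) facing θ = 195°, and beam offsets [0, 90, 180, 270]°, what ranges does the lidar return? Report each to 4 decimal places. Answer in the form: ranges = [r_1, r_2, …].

beam 1: φ=0°, α=195°
  direction (-0.9659, -0.2588); cell (4,3); t to first gridline: x 0.3520, y 1.0046 (then +1.0353 / +3.8637)
    (3,3) via x @ 0.3520  # hit
  → r_1 = 0.3520
beam 2: φ=90°, α=285°
  direction (0.2588, -0.9659); cell (4,3); t to first gridline: x 2.5500, y 0.2692 (then +3.8637 / +1.0353)
    (4,2) via y @ 0.2692
    (4,1) via y @ 1.3044
    (4,0) via y @ 2.3397  # hit
  → r_2 = 2.3397
beam 3: φ=180°, α=15°
  direction (0.9659, 0.2588); cell (4,3); t to first gridline: x 0.6833, y 2.8591 (then +1.0353 / +3.8637)
    (5,3) via x @ 0.6833  # hit
  → r_3 = 0.6833
beam 4: φ=270°, α=105°
  direction (-0.2588, 0.9659); cell (4,3); t to first gridline: x 1.3137, y 0.7661 (then +3.8637 / +1.0353)
    (4,4) via y @ 0.7661
    (3,4) via x @ 1.3137
    (3,5) via y @ 1.8014  # hit
  → r_4 = 1.8014

ranges = [0.3520, 2.3397, 0.6833, 1.8014]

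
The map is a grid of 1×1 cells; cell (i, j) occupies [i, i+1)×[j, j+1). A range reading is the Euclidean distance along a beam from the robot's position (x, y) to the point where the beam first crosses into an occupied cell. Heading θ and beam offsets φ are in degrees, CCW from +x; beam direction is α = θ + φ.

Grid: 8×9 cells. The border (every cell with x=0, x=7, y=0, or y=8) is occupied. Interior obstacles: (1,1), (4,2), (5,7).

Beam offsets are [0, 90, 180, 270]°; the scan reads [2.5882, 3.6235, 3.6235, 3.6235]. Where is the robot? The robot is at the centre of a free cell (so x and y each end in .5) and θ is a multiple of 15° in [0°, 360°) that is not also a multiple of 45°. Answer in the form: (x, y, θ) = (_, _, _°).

Enumerate (i+0.5, j+0.5, θ) over the 39 free cells and 16 admissible headings. For each, cast all 4 beams and compare to the given ranges.
  (4.5, 6.5, 150°): beam 1 = 3.0000 ≠ 2.5882 ✗
  (5.5, 2.5, 240°): beam 1 = 1.7321 ≠ 2.5882 ✗
  (2.5, 5.5, 105°): beam 2 = 1.5529 ≠ 3.6235 ✗
  …
  (3.5, 4.5, 165°): r_1=2.5882, r_2=3.6235, r_3=3.6235, r_4=3.6235 — all match ✓
Only this pose fits every beam.

(x, y, θ) = (3.5, 4.5, 165°)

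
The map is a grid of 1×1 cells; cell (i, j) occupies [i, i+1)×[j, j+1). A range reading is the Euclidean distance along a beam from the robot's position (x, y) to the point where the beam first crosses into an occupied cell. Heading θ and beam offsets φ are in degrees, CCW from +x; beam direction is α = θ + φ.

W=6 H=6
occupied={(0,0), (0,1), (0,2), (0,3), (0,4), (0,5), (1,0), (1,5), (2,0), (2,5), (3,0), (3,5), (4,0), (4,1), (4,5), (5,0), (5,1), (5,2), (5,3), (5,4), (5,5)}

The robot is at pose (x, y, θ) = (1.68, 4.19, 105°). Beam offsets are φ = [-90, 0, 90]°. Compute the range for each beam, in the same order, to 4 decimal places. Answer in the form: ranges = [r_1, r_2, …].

beam 1: φ=-90°, α=15°
  d=(0.9659,0.2588)  start (1,4)  tX=0.3313 tY=3.1296  stride 1/|dx|=1.0353 1/|dy|=3.8637
    cross x-line → (2,4), t=0.3313
    cross x-line → (3,4), t=1.3666
    cross x-line → (4,4), t=2.4018
    cross y-line → (4,5), t=3.1296 (wall)
  → r_1 = 3.1296
beam 2: φ=0°, α=105°
  d=(-0.2588,0.9659)  start (1,4)  tX=2.6273 tY=0.8386  stride 1/|dx|=3.8637 1/|dy|=1.0353
    cross y-line → (1,5), t=0.8386 (wall)
  → r_2 = 0.8386
beam 3: φ=90°, α=195°
  d=(-0.9659,-0.2588)  start (1,4)  tX=0.7040 tY=0.7341  stride 1/|dx|=1.0353 1/|dy|=3.8637
    cross x-line → (0,4), t=0.7040 (wall)
  → r_3 = 0.7040

ranges = [3.1296, 0.8386, 0.7040]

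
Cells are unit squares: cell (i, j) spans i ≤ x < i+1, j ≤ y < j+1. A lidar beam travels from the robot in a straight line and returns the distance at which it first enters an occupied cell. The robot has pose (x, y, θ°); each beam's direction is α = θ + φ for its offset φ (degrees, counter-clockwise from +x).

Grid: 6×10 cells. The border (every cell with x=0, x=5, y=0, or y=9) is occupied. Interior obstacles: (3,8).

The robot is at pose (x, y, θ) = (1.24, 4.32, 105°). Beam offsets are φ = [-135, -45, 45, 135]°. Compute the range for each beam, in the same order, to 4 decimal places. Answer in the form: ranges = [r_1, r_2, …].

beam 1: φ=-135°, α=330°
  d=(0.8660,-0.5000)  start (1,4)  tX=0.8776 tY=0.6400  stride 1/|dx|=1.1547 1/|dy|=2.0000
    cross y-line → (1,3), t=0.6400
    cross x-line → (2,3), t=0.8776
    cross x-line → (3,3), t=2.0323
    cross y-line → (3,2), t=2.6400
    cross x-line → (4,2), t=3.1870
    cross x-line → (5,2), t=4.3417 (wall)
  → r_1 = 4.3417
beam 2: φ=-45°, α=60°
  d=(0.5000,0.8660)  start (1,4)  tX=1.5200 tY=0.7852  stride 1/|dx|=2.0000 1/|dy|=1.1547
    cross y-line → (1,5), t=0.7852
    cross x-line → (2,5), t=1.5200
    cross y-line → (2,6), t=1.9399
    cross y-line → (2,7), t=3.0946
    cross x-line → (3,7), t=3.5200
    cross y-line → (3,8), t=4.2493 (wall)
  → r_2 = 4.2493
beam 3: φ=45°, α=150°
  d=(-0.8660,0.5000)  start (1,4)  tX=0.2771 tY=1.3600  stride 1/|dx|=1.1547 1/|dy|=2.0000
    cross x-line → (0,4), t=0.2771 (wall)
  → r_3 = 0.2771
beam 4: φ=135°, α=240°
  d=(-0.5000,-0.8660)  start (1,4)  tX=0.4800 tY=0.3695  stride 1/|dx|=2.0000 1/|dy|=1.1547
    cross y-line → (1,3), t=0.3695
    cross x-line → (0,3), t=0.4800 (wall)
  → r_4 = 0.4800

ranges = [4.3417, 4.2493, 0.2771, 0.4800]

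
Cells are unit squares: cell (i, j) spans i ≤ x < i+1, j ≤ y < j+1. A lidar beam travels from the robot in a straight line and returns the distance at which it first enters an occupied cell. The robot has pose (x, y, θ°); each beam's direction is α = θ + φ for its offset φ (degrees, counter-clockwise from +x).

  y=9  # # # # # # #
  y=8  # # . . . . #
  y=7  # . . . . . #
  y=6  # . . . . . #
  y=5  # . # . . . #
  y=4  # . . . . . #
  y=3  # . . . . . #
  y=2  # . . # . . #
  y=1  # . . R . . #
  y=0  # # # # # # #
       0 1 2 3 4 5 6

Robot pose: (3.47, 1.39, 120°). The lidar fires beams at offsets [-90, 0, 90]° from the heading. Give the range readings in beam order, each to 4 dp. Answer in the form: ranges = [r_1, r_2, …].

ranges = [2.9214, 0.7044, 0.7800]

beam 1: φ=-90°, α=30°
  d=(0.8660,0.5000)  start (3,1)  tX=0.6120 tY=1.2200  stride 1/|dx|=1.1547 1/|dy|=2.0000
    cross x-line → (4,1), t=0.6120
    cross y-line → (4,2), t=1.2200
    cross x-line → (5,2), t=1.7667
    cross x-line → (6,2), t=2.9214 (wall)
  → r_1 = 2.9214
beam 2: φ=0°, α=120°
  d=(-0.5000,0.8660)  start (3,1)  tX=0.9400 tY=0.7044  stride 1/|dx|=2.0000 1/|dy|=1.1547
    cross y-line → (3,2), t=0.7044 (wall)
  → r_2 = 0.7044
beam 3: φ=90°, α=210°
  d=(-0.8660,-0.5000)  start (3,1)  tX=0.5427 tY=0.7800  stride 1/|dx|=1.1547 1/|dy|=2.0000
    cross x-line → (2,1), t=0.5427
    cross y-line → (2,0), t=0.7800 (wall)
  → r_3 = 0.7800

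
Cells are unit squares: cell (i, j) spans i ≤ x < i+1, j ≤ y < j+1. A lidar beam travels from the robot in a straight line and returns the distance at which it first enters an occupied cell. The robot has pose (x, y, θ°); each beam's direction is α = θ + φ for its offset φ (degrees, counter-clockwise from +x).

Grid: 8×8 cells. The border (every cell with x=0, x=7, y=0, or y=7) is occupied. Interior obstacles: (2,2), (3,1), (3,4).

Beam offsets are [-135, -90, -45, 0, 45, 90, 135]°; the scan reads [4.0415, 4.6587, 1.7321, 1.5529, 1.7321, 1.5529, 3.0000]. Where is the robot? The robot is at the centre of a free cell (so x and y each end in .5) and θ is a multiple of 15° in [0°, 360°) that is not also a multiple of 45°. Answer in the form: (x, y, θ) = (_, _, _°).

The pose lattice has 33·16 = 528 candidates. Test each by forward raycasting.
  (6.5, 4.5, 330°): beam 1 = 5.6940 ≠ 4.0415 ✗
  (4.5, 5.5, 285°): beam 1 = 3.0000 ≠ 4.0415 ✗
  (1.5, 1.5, 345°): beam 1 = 0.5774 ≠ 4.0415 ✗
  (3.5, 2.5, 165°): beam 2 = 1.5529 ≠ 4.6587 ✗
  …
  (5.5, 5.5, 15°): r_1=4.0415, r_2=4.6587, r_3=1.7321, r_4=1.5529, r_5=1.7321, r_6=1.5529, r_7=3.0000 — all match ✓
No second candidate reproduces the full scan.

(x, y, θ) = (5.5, 5.5, 15°)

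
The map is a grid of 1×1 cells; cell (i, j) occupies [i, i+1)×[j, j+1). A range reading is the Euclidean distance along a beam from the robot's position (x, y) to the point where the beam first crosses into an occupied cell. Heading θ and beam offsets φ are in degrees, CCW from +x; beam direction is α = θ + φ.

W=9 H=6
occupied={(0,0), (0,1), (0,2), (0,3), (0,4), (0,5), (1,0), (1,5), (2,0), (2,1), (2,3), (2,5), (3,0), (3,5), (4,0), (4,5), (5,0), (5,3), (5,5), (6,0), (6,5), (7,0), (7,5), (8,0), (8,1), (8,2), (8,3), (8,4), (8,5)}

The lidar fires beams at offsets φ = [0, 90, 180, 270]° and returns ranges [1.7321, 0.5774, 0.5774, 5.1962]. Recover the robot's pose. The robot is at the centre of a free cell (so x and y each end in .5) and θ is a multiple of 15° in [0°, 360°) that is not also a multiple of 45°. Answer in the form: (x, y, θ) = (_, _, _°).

(x, y, θ) = (3.5, 1.5, 120°)

Candidates: 25 free-cell centres × 16 headings = 400 poses. Raycast each; keep the one whose scan matches to 4 dp.
  (1.5, 1.5, 240°): beam 1 = 0.5774 ≠ 1.7321 ✗
  (4.5, 3.5, 150°): beam 1 = 3.0000 ≠ 1.7321 ✗
  (3.5, 2.5, 195°): beam 1 = 2.5882 ≠ 1.7321 ✗
  …
  (3.5, 1.5, 120°): r_1=1.7321, r_2=0.5774, r_3=0.5774, r_4=5.1962 — all match ✓
Only this pose fits every beam.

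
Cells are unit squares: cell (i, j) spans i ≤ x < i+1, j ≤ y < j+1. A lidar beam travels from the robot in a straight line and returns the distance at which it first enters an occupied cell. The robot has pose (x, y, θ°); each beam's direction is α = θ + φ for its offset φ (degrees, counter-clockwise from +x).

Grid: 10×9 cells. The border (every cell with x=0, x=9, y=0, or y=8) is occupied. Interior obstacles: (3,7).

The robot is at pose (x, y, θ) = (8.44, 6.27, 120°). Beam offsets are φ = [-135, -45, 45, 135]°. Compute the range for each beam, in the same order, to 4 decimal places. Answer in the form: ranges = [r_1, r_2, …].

beam 1: φ=-135°, α=345°
  cosα=0.9659 sinα=-0.2588 | (8,6) | tMaxX 0.5798 tMaxY 1.0432 | tΔX 1.0353 tΔY 3.8637
    t=0.5798 [x] (9,6) — stop
  → r_1 = 0.5798
beam 2: φ=-45°, α=75°
  cosα=0.2588 sinα=0.9659 | (8,6) | tMaxX 2.1637 tMaxY 0.7558 | tΔX 3.8637 tΔY 1.0353
    t=0.7558 [y] (8,7)
    t=1.7910 [y] (8,8) — stop
  → r_2 = 1.7910
beam 3: φ=45°, α=165°
  cosα=-0.9659 sinα=0.2588 | (8,6) | tMaxX 0.4555 tMaxY 2.8205 | tΔX 1.0353 tΔY 3.8637
    t=0.4555 [x] (7,6)
    t=1.4908 [x] (6,6)
    t=2.5261 [x] (5,6)
    t=2.8205 [y] (5,7)
    t=3.5614 [x] (4,7)
    t=4.5966 [x] (3,7) — stop
  → r_3 = 4.5966
beam 4: φ=135°, α=255°
  cosα=-0.2588 sinα=-0.9659 | (8,6) | tMaxX 1.7000 tMaxY 0.2795 | tΔX 3.8637 tΔY 1.0353
    t=0.2795 [y] (8,5)
    t=1.3148 [y] (8,4)
    t=1.7000 [x] (7,4)
    t=2.3501 [y] (7,3)
    t=3.3854 [y] (7,2)
    t=4.4206 [y] (7,1)
    t=5.4559 [y] (7,0) — stop
  → r_4 = 5.4559

ranges = [0.5798, 1.7910, 4.5966, 5.4559]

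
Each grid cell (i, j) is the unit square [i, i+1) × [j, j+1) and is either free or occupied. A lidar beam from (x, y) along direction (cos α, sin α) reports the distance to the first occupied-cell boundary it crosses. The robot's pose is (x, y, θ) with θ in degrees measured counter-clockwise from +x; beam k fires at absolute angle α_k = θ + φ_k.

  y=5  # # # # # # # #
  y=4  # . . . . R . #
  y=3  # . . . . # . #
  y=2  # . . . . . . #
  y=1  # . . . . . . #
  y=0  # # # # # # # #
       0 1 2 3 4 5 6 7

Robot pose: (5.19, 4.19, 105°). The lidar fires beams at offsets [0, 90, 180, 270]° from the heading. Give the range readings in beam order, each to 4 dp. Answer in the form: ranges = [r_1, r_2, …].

ranges = [0.8386, 4.3378, 0.1967, 1.8738]

beam 1: φ=0°, α=105°
  d=(-0.2588,0.9659)  start (5,4)  tX=0.7341 tY=0.8386  stride 1/|dx|=3.8637 1/|dy|=1.0353
    cross x-line → (4,4), t=0.7341
    cross y-line → (4,5), t=0.8386 (wall)
  → r_1 = 0.8386
beam 2: φ=90°, α=195°
  d=(-0.9659,-0.2588)  start (5,4)  tX=0.1967 tY=0.7341  stride 1/|dx|=1.0353 1/|dy|=3.8637
    cross x-line → (4,4), t=0.1967
    cross y-line → (4,3), t=0.7341
    cross x-line → (3,3), t=1.2320
    cross x-line → (2,3), t=2.2673
    cross x-line → (1,3), t=3.3025
    cross x-line → (0,3), t=4.3378 (wall)
  → r_2 = 4.3378
beam 3: φ=180°, α=285°
  d=(0.2588,-0.9659)  start (5,4)  tX=3.1296 tY=0.1967  stride 1/|dx|=3.8637 1/|dy|=1.0353
    cross y-line → (5,3), t=0.1967 (wall)
  → r_3 = 0.1967
beam 4: φ=270°, α=15°
  d=(0.9659,0.2588)  start (5,4)  tX=0.8386 tY=3.1296  stride 1/|dx|=1.0353 1/|dy|=3.8637
    cross x-line → (6,4), t=0.8386
    cross x-line → (7,4), t=1.8738 (wall)
  → r_4 = 1.8738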